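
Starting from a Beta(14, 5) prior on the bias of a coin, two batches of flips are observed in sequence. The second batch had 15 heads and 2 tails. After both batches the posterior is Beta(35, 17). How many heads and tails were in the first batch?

Sequential conjugate updates are equivalent to a single update on the pooled data, so total successes = posterior α − prior α and total failures = posterior β − prior β.
Total across both batches: 35−14=21 heads, 17−5=12 tails.
Subtract the second batch: 21−15=6 heads and 12−2=10 tails.

6 heads and 10 tails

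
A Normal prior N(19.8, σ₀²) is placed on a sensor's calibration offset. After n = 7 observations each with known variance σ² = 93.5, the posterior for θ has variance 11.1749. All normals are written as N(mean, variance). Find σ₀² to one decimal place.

Posterior precision equals prior precision plus data precision: 1/σ_n² = 1/σ₀² + n/σ².
So 1/σ₀² = 1/11.1749 − 7/93.5 = 0.089486 − 0.074866 = 0.014620.
Hence σ₀² = 1/0.014620 ≈ 68.4.

σ₀² = 68.4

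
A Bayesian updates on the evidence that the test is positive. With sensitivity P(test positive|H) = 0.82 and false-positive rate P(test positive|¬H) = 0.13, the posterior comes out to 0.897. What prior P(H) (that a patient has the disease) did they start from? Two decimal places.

In odds form, posterior odds = prior odds × likelihood ratio, so prior odds = posterior odds ÷ LR.
Posterior odds = 0.897/(1−0.897) = 8.7087. LR = 0.82/0.13 = 6.3077.
Prior odds = 8.7087/6.3077 = 1.3806, so P(H) = 1.3806/(1+1.3806) ≈ 0.58.

P(H) = 0.58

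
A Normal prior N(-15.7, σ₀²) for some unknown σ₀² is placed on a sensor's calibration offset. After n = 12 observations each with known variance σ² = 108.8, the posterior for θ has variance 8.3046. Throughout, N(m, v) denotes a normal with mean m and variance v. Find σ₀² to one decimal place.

σ₀² = 98.8

Posterior precision equals prior precision plus data precision: 1/σ_n² = 1/σ₀² + n/σ².
So 1/σ₀² = 1/8.3046 − 12/108.8 = 0.120415 − 0.110294 = 0.010121.
Hence σ₀² = 1/0.010121 ≈ 98.8.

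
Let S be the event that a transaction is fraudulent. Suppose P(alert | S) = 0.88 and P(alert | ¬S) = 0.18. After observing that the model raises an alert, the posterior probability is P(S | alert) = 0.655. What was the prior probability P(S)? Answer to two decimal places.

In odds form, posterior odds = prior odds × likelihood ratio, so prior odds = posterior odds ÷ LR.
Posterior odds = 0.655/(1−0.655) = 1.8986. LR = 0.88/0.18 = 4.8889.
Prior odds = 1.8986/4.8889 = 0.3883, so P(S) = 0.3883/(1+0.3883) ≈ 0.28.

P(S) = 0.28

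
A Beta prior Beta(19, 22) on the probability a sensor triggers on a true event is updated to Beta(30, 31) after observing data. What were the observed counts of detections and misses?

Beta is conjugate to the binomial likelihood: posterior = Beta(a+s, b+f).
Match parameters: s=30−19=11, f=31−22=9.

11 detections and 9 misses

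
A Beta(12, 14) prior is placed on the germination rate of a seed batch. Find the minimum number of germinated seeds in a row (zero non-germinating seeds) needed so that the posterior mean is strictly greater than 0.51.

After k germinated seeds and 0 non-germinating seeds the posterior is Beta(12+k, 14), with mean (12+k)/(12+14+k).
Set (12+k)/(26+k) > 0.51 and solve: k > (0.51·26 − 12)/(1 − 0.51) = 2.571.
The smallest integer exceeding 2.571 is 3, and checking k=3: (15)/(29) = 0.5172 > 0.51.

k = 3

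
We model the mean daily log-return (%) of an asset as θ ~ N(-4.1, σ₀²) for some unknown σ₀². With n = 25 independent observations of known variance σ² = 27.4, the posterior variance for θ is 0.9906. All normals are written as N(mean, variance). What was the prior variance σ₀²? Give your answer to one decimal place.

For the Normal–Normal model with known σ², precisions add: τ_n = τ₀ + n/σ².
So 1/σ₀² = 1/0.9906 − 25/27.4 = 1.009489 − 0.912409 = 0.097080.
Hence σ₀² = 1/0.097080 ≈ 10.3.

σ₀² = 10.3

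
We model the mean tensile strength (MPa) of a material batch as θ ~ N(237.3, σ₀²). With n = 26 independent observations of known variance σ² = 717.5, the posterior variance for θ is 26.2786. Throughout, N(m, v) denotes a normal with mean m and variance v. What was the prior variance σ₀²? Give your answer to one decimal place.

For the Normal–Normal model with known σ², precisions add: τ_n = τ₀ + n/σ².
So 1/σ₀² = 1/26.2786 − 26/717.5 = 0.038054 − 0.036237 = 0.001817.
Hence σ₀² = 1/0.001817 ≈ 550.4.

σ₀² = 550.4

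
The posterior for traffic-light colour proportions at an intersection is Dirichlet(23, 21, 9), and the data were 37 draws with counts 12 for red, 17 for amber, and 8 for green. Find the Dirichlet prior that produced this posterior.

Dirichlet(11, 4, 1)

For a Dirichlet(α) prior with multinomial counts c, the posterior is Dirichlet(α + c) componentwise.
Subtract each count from the matching posterior parameter: 23−12=11, 21−17=4, 9−8=1.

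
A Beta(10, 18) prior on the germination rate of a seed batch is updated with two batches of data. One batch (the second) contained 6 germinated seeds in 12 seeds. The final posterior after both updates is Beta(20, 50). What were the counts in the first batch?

Sequential conjugate updates are equivalent to a single update on the pooled data, so total successes = posterior α − prior α and total failures = posterior β − prior β.
Total across both batches: 20−10=10 germinated seeds, 50−18=32 non-germinating seeds.
Subtract the second batch: 10−6=4 germinated seeds and 32−6=26 non-germinating seeds.

4 germinated seeds and 26 non-germinating seeds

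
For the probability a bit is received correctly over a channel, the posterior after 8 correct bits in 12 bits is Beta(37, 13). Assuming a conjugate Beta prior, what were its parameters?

Beta(29, 9)

Beta is conjugate to the binomial likelihood: posterior = Beta(α+s, β+f).
Subtract the data counts: 37−8=29, 13−4=9.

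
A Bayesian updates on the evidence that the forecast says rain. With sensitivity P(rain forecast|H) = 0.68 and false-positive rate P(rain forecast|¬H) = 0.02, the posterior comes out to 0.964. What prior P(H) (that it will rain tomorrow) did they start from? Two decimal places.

P(H) = 0.44

Bayes' rule in odds form gives O(H|E) = O(H)·[P(E|H)/P(E|¬H)], hence O(H) = O(H|E)/LR.
Posterior odds = 0.964/(1−0.964) = 26.7778. LR = 0.68/0.02 = 34.0000.
Prior odds = 26.7778/34.0000 = 0.7876, so P(H) = 0.7876/(1+0.7876) ≈ 0.44.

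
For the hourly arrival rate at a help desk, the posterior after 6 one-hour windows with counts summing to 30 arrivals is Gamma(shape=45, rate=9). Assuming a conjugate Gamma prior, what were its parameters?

Gamma(shape=15, rate=3)

Gamma–Poisson conjugacy: posterior shape = α + Σxᵢ, posterior rate = β + n.
So α = 45 − 30 = 15 and β = 9 − 6 = 3.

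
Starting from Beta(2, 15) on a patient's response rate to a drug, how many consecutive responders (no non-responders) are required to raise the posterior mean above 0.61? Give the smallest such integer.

After k responders and 0 non-responders the posterior is Beta(2+k, 15), with mean (2+k)/(2+15+k).
Set (2+k)/(17+k) > 0.61 and solve: k > (0.61·17 − 2)/(1 − 0.61) = 21.462.
The smallest integer exceeding 21.462 is 22.

k = 22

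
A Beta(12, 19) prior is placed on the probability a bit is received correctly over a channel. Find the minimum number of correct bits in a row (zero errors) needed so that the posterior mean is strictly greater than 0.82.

After k correct bits and 0 errors the posterior is Beta(12+k, 19), with mean (12+k)/(12+19+k).
Set (12+k)/(31+k) > 0.82 and solve: k > (0.82·31 − 12)/(1 − 0.82) = 74.556.
The smallest integer exceeding 74.556 is 75, and checking k=75: (87)/(106) = 0.8208 > 0.82.

k = 75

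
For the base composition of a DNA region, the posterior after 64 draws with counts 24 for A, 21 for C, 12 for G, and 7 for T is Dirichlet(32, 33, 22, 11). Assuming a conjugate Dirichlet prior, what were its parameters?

Dirichlet(8, 12, 10, 4)

For a Dirichlet(α) prior with multinomial counts c, the posterior is Dirichlet(α + c) componentwise.
Subtract each count from the matching posterior parameter: 32−24=8, 33−21=12, 22−12=10, 11−7=4.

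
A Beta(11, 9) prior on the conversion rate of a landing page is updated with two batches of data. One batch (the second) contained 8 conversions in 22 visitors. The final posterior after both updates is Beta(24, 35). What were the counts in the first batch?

5 conversions and 12 bounces

Because Beta–binomial updating is additive in the counts, the combined data contributed (α_post−α_prior, β_post−β_prior) successes and failures.
Total across both batches: 24−11=13 conversions, 35−9=26 bounces.
Subtract the second batch: 13−8=5 conversions and 26−14=12 bounces.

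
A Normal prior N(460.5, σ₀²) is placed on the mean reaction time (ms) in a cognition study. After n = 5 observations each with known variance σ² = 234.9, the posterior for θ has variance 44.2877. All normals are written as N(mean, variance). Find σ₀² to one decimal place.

For the Normal–Normal model with known σ², precisions add: τ_n = τ₀ + n/σ².
So 1/σ₀² = 1/44.2877 − 5/234.9 = 0.022580 − 0.021286 = 0.001294.
Hence σ₀² = 1/0.001294 ≈ 772.8.

σ₀² = 772.8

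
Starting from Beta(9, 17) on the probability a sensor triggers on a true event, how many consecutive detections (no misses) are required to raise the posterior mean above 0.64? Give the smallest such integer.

k = 22

After k detections and 0 misses the posterior is Beta(9+k, 17), with mean (9+k)/(9+17+k).
Set (9+k)/(26+k) > 0.64 and solve: k > (0.64·26 − 9)/(1 − 0.64) = 21.222.
The smallest integer exceeding 21.222 is 22.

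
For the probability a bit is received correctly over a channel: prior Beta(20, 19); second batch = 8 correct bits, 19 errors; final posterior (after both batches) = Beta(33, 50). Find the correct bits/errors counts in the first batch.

Because Beta–binomial updating is additive in the counts, the combined data contributed (α_post−α_prior, β_post−β_prior) successes and failures.
Total across both batches: 33−20=13 correct bits, 50−19=31 errors.
Subtract the second batch: 13−8=5 correct bits and 31−19=12 errors.

5 correct bits and 12 errors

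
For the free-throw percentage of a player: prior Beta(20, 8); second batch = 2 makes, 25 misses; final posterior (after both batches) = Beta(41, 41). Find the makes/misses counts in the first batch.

19 makes and 8 misses

Sequential conjugate updates are equivalent to a single update on the pooled data, so total successes = posterior α − prior α and total failures = posterior β − prior β.
Total across both batches: 41−20=21 makes, 41−8=33 misses.
Subtract the second batch: 21−2=19 makes and 33−25=8 misses.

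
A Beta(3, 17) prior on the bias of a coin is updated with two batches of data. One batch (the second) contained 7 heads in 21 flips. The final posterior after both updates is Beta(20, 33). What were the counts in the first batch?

10 heads and 2 tails

Because Beta–binomial updating is additive in the counts, the combined data contributed (α_post−α_prior, β_post−β_prior) successes and failures.
Total across both batches: 20−3=17 heads, 33−17=16 tails.
Subtract the second batch: 17−7=10 heads and 16−14=2 tails.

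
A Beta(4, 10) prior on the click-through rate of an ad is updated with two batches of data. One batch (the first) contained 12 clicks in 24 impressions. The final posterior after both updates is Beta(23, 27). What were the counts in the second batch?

7 clicks and 5 non-clicks

Because Beta–binomial updating is additive in the counts, the combined data contributed (α_post−α_prior, β_post−β_prior) successes and failures.
Total across both batches: 23−4=19 clicks, 27−10=17 non-clicks.
Subtract the first batch: 19−12=7 clicks and 17−12=5 non-clicks.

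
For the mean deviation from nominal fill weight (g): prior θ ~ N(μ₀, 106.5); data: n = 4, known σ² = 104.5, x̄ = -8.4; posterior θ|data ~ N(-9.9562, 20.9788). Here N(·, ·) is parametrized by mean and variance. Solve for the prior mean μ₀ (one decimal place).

The posterior mean is a precision-weighted average: μ_n = (τ₀μ₀ + τ_data·x̄)/(τ₀+τ_data), with τ₀=1/σ₀² and τ_data=n/σ².
Here τ₀ = 1/106.5 = 0.009390 and τ_data = 4/104.5 = 0.038278, so τ_n = 0.047668.
Rearranging for μ₀: μ₀ = (μ_n·τ_n − τ_data·x̄)/τ₀ = (-9.9562·0.047668 − 0.038278·-8.4) / 0.009390 = -0.153057/0.009390 ≈ -16.3.

μ₀ = -16.3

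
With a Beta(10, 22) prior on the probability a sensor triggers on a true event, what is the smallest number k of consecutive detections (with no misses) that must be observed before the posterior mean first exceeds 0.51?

k = 13

After k detections and 0 misses the posterior is Beta(10+k, 22), with mean (10+k)/(10+22+k).
Set (10+k)/(32+k) > 0.51 and solve: k > (0.51·32 − 10)/(1 − 0.51) = 12.898.
The smallest integer exceeding 12.898 is 13.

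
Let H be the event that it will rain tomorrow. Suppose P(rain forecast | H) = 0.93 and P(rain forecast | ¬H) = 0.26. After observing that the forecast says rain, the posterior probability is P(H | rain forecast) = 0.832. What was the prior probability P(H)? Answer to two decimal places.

P(H) = 0.58

Bayes' rule in odds form gives O(H|E) = O(H)·[P(E|H)/P(E|¬H)], hence O(H) = O(H|E)/LR.
Posterior odds = 0.832/(1−0.832) = 4.9524. LR = 0.93/0.26 = 3.5769.
Prior odds = 4.9524/3.5769 = 1.3846, so P(H) = 1.3846/(1+1.3846) ≈ 0.58.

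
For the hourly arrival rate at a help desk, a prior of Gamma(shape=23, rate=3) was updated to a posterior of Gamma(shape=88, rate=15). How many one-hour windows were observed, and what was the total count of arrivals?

A Gamma(α, β) prior (rate parametrization) on a Poisson rate with n observations summing to S gives posterior Gamma(α+S, β+n).
Matching: Σxᵢ = 88 − 23 = 65 and n = 15 − 3 = 12.

n = 12 one-hour windows with total 65 arrivals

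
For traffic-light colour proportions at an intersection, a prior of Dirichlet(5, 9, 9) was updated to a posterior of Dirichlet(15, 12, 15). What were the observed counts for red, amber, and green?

For a Dirichlet(α) prior with multinomial counts c, the posterior is Dirichlet(α + c) componentwise.
Counts are posterior − prior componentwise: 15−5=10, 12−9=3, 15−9=6.

counts (10, 3, 6)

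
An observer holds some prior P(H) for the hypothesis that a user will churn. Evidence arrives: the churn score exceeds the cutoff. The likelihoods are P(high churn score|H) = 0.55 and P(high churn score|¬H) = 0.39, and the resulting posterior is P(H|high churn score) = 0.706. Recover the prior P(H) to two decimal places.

In odds form, posterior odds = prior odds × likelihood ratio, so prior odds = posterior odds ÷ LR.
Posterior odds = 0.706/(1−0.706) = 2.4014. LR = 0.55/0.39 = 1.4103.
Prior odds = 2.4014/1.4103 = 1.7028, so P(H) = 1.7028/(1+1.7028) ≈ 0.63.

P(H) = 0.63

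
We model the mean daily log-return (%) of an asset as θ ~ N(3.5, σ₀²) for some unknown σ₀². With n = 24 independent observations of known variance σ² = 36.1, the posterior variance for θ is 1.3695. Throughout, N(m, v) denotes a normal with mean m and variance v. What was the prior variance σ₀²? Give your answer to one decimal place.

Posterior precision equals prior precision plus data precision: 1/σ_n² = 1/σ₀² + n/σ².
So 1/σ₀² = 1/1.3695 − 24/36.1 = 0.730194 − 0.664820 = 0.065374.
Hence σ₀² = 1/0.065374 ≈ 15.3.

σ₀² = 15.3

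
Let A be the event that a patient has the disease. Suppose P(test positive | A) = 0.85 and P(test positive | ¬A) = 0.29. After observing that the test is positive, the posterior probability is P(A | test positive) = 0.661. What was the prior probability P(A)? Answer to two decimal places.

P(A) = 0.40

Bayes' rule in odds form gives O(A|E) = O(A)·[P(E|A)/P(E|¬A)], hence O(A) = O(A|E)/LR.
Posterior odds = 0.661/(1−0.661) = 1.9499. LR = 0.85/0.29 = 2.9310.
Prior odds = 1.9499/2.9310 = 0.6653, so P(A) = 0.6653/(1+0.6653) ≈ 0.40.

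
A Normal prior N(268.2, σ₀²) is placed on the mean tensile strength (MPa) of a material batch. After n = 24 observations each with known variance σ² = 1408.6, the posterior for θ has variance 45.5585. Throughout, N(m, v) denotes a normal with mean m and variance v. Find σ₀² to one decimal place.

σ₀² = 203.6

For the Normal–Normal model with known σ², precisions add: τ_n = τ₀ + n/σ².
So 1/σ₀² = 1/45.5585 − 24/1408.6 = 0.021950 − 0.017038 = 0.004912.
Hence σ₀² = 1/0.004912 ≈ 203.6.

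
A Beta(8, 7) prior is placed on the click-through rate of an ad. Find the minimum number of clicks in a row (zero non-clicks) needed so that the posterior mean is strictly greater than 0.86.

k = 36

After k clicks and 0 non-clicks the posterior is Beta(8+k, 7), with mean (8+k)/(8+7+k).
Set (8+k)/(15+k) > 0.86 and solve: k > (0.86·15 − 8)/(1 − 0.86) = 35.000.
The smallest integer exceeding 35.000 is 36.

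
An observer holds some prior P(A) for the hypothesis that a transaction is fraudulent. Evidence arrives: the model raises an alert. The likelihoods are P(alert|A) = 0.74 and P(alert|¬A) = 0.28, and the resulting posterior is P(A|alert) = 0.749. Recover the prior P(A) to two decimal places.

In odds form, posterior odds = prior odds × likelihood ratio, so prior odds = posterior odds ÷ LR.
Posterior odds = 0.749/(1−0.749) = 2.9841. LR = 0.74/0.28 = 2.6429.
Prior odds = 2.9841/2.6429 = 1.1291, so P(A) = 1.1291/(1+1.1291) ≈ 0.53.

P(A) = 0.53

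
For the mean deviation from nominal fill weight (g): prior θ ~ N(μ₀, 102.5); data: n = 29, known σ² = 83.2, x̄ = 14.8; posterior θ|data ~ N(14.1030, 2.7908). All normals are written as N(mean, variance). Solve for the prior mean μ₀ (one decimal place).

The posterior mean is a precision-weighted average: μ_n = (τ₀μ₀ + τ_data·x̄)/(τ₀+τ_data), with τ₀=1/σ₀² and τ_data=n/σ².
Here τ₀ = 1/102.5 = 0.009756 and τ_data = 29/83.2 = 0.348558, so τ_n = 0.358314.
Rearranging for μ₀: μ₀ = (μ_n·τ_n − τ_data·x̄)/τ₀ = (14.1030·0.358314 − 0.348558·14.8) / 0.009756 = -0.105356/0.009756 ≈ -10.8.

μ₀ = -10.8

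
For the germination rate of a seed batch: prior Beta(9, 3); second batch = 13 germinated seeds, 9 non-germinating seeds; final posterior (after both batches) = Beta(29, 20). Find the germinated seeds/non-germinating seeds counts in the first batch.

Sequential conjugate updates are equivalent to a single update on the pooled data, so total successes = posterior α − prior α and total failures = posterior β − prior β.
Total across both batches: 29−9=20 germinated seeds, 20−3=17 non-germinating seeds.
Subtract the second batch: 20−13=7 germinated seeds and 17−9=8 non-germinating seeds.

7 germinated seeds and 8 non-germinating seeds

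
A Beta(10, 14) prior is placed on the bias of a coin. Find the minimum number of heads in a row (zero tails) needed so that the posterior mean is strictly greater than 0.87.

k = 84

After k heads and 0 tails the posterior is Beta(10+k, 14), with mean (10+k)/(10+14+k).
Set (10+k)/(24+k) > 0.87 and solve: k > (0.87·24 − 10)/(1 − 0.87) = 83.692.
The smallest integer exceeding 83.692 is 84.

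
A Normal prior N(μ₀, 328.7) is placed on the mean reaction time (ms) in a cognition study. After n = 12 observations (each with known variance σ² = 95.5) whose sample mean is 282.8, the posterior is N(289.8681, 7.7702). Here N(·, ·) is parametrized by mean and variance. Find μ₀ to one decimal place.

The posterior mean is a precision-weighted average: μ_n = (τ₀μ₀ + τ_data·x̄)/(τ₀+τ_data), with τ₀=1/σ₀² and τ_data=n/σ².
Here τ₀ = 1/328.7 = 0.003042 and τ_data = 12/95.5 = 0.125654, so τ_n = 0.128696.
Rearranging for μ₀: μ₀ = (μ_n·τ_n − τ_data·x̄)/τ₀ = (289.8681·0.128696 − 0.125654·282.8) / 0.003042 = 1.769914/0.003042 ≈ 581.8.

μ₀ = 581.8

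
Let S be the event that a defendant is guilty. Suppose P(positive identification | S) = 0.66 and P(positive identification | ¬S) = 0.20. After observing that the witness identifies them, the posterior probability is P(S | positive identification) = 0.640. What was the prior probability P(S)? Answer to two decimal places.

Bayes' rule in odds form gives O(S|E) = O(S)·[P(E|S)/P(E|¬S)], hence O(S) = O(S|E)/LR.
Posterior odds = 0.640/(1−0.640) = 1.7778. LR = 0.66/0.20 = 3.3000.
Prior odds = 1.7778/3.3000 = 0.5387, so P(S) = 0.5387/(1+0.5387) ≈ 0.35.

P(S) = 0.35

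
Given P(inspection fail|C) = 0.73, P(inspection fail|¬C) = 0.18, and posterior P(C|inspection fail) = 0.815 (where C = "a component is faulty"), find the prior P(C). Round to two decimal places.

P(C) = 0.52

In odds form, posterior odds = prior odds × likelihood ratio, so prior odds = posterior odds ÷ LR.
Posterior odds = 0.815/(1−0.815) = 4.4054. LR = 0.73/0.18 = 4.0556.
Prior odds = 4.4054/4.0556 = 1.0863, so P(C) = 1.0863/(1+1.0863) ≈ 0.52.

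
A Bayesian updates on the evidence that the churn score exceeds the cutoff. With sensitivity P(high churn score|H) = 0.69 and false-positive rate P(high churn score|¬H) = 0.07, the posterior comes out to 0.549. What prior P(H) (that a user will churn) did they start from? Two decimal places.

P(H) = 0.11

In odds form, posterior odds = prior odds × likelihood ratio, so prior odds = posterior odds ÷ LR.
Posterior odds = 0.549/(1−0.549) = 1.2173. LR = 0.69/0.07 = 9.8571.
Prior odds = 1.2173/9.8571 = 0.1235, so P(H) = 0.1235/(1+0.1235) ≈ 0.11.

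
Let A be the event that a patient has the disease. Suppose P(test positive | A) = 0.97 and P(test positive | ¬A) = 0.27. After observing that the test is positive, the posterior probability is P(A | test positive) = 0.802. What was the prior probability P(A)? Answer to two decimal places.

In odds form, posterior odds = prior odds × likelihood ratio, so prior odds = posterior odds ÷ LR.
Posterior odds = 0.802/(1−0.802) = 4.0505. LR = 0.97/0.27 = 3.5926.
Prior odds = 4.0505/3.5926 = 1.1275, so P(A) = 1.1275/(1+1.1275) ≈ 0.53.

P(A) = 0.53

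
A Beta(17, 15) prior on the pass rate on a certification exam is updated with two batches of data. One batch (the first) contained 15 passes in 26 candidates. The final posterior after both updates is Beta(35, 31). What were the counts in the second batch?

3 passes and 5 failures

Sequential conjugate updates are equivalent to a single update on the pooled data, so total successes = posterior α − prior α and total failures = posterior β − prior β.
Total across both batches: 35−17=18 passes, 31−15=16 failures.
Subtract the first batch: 18−15=3 passes and 16−11=5 failures.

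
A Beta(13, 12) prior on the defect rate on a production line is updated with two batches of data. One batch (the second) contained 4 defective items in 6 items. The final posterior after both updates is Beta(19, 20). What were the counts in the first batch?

2 defective items and 6 good items

Sequential conjugate updates are equivalent to a single update on the pooled data, so total successes = posterior α − prior α and total failures = posterior β − prior β.
Total across both batches: 19−13=6 defective items, 20−12=8 good items.
Subtract the second batch: 6−4=2 defective items and 8−2=6 good items.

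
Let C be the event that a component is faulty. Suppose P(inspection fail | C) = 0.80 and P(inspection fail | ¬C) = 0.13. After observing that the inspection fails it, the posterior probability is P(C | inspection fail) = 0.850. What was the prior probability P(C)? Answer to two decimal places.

Bayes' rule in odds form gives O(C|E) = O(C)·[P(E|C)/P(E|¬C)], hence O(C) = O(C|E)/LR.
Posterior odds = 0.850/(1−0.850) = 5.6667. LR = 0.80/0.13 = 6.1538.
Prior odds = 5.6667/6.1538 = 0.9208, so P(C) = 0.9208/(1+0.9208) ≈ 0.48.

P(C) = 0.48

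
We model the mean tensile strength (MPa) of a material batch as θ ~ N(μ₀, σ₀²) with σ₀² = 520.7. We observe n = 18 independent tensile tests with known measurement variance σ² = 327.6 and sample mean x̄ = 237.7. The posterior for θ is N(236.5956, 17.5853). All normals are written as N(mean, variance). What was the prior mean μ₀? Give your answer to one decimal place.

With known observation variance, the Normal–Normal posterior has precision τ_n = τ₀ + n/σ² and mean μ_n = (τ₀μ₀ + (n/σ²)x̄)/τ_n.
Here τ₀ = 1/520.7 = 0.001920 and τ_data = 18/327.6 = 0.054945, so τ_n = 0.056865.
Rearranging for μ₀: μ₀ = (μ_n·τ_n − τ_data·x̄)/τ₀ = (236.5956·0.056865 − 0.054945·237.7) / 0.001920 = 0.393582/0.001920 ≈ 205.0.

μ₀ = 205.0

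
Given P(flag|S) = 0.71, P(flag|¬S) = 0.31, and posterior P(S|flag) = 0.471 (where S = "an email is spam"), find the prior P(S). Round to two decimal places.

Bayes' rule in odds form gives O(S|E) = O(S)·[P(E|S)/P(E|¬S)], hence O(S) = O(S|E)/LR.
Posterior odds = 0.471/(1−0.471) = 0.8904. LR = 0.71/0.31 = 2.2903.
Prior odds = 0.8904/2.2903 = 0.3888, so P(S) = 0.3888/(1+0.3888) ≈ 0.28.

P(S) = 0.28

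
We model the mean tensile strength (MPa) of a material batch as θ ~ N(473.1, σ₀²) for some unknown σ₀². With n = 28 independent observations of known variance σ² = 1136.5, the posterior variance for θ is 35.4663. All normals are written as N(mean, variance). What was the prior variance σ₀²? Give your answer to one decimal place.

σ₀² = 281.0

For the Normal–Normal model with known σ², precisions add: τ_n = τ₀ + n/σ².
So 1/σ₀² = 1/35.4663 − 28/1136.5 = 0.028196 − 0.024637 = 0.003559.
Hence σ₀² = 1/0.003559 ≈ 281.0.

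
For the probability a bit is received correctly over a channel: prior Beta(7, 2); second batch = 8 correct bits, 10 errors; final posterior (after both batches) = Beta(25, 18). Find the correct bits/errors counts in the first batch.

Because Beta–binomial updating is additive in the counts, the combined data contributed (α_post−α_prior, β_post−β_prior) successes and failures.
Total across both batches: 25−7=18 correct bits, 18−2=16 errors.
Subtract the second batch: 18−8=10 correct bits and 16−10=6 errors.

10 correct bits and 6 errors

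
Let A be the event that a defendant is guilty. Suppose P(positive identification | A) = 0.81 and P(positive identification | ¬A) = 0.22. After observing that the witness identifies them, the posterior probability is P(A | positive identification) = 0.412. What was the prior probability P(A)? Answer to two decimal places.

P(A) = 0.16

Bayes' rule in odds form gives O(A|E) = O(A)·[P(E|A)/P(E|¬A)], hence O(A) = O(A|E)/LR.
Posterior odds = 0.412/(1−0.412) = 0.7007. LR = 0.81/0.22 = 3.6818.
Prior odds = 0.7007/3.6818 = 0.1903, so P(A) = 0.1903/(1+0.1903) ≈ 0.16.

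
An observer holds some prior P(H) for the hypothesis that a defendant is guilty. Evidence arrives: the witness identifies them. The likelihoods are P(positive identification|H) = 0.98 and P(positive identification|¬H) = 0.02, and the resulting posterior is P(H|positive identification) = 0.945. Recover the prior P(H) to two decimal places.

In odds form, posterior odds = prior odds × likelihood ratio, so prior odds = posterior odds ÷ LR.
Posterior odds = 0.945/(1−0.945) = 17.1818. LR = 0.98/0.02 = 49.0000.
Prior odds = 17.1818/49.0000 = 0.3506, so P(H) = 0.3506/(1+0.3506) ≈ 0.26.

P(H) = 0.26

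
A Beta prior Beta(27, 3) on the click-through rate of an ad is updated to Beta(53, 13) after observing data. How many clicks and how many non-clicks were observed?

A Beta(a, b) prior with s successes and f failures in binomial data gives a Beta(a+s, b+f) posterior.
So s = 53 − 27 = 26 and f = 13 − 3 = 10.

26 clicks and 10 non-clicks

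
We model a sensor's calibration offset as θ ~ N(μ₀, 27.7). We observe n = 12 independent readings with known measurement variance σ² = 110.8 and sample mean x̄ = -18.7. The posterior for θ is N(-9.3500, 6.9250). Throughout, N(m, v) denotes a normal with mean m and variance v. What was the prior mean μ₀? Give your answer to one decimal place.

μ₀ = 18.7

With known observation variance, the Normal–Normal posterior has precision τ_n = τ₀ + n/σ² and mean μ_n = (τ₀μ₀ + (n/σ²)x̄)/τ_n.
Here τ₀ = 1/27.7 = 0.036101 and τ_data = 12/110.8 = 0.108303, so τ_n = 0.144404.
Rearranging for μ₀: μ₀ = (μ_n·τ_n − τ_data·x̄)/τ₀ = (-9.3500·0.144404 − 0.108303·-18.7) / 0.036101 = 0.675089/0.036101 ≈ 18.7.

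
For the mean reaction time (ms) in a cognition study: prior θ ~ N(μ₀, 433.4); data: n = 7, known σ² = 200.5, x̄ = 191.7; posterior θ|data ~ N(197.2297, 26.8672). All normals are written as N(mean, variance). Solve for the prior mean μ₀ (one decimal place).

With known observation variance, the Normal–Normal posterior has precision τ_n = τ₀ + n/σ² and mean μ_n = (τ₀μ₀ + (n/σ²)x̄)/τ_n.
Here τ₀ = 1/433.4 = 0.002307 and τ_data = 7/200.5 = 0.034913, so τ_n = 0.037220.
Rearranging for μ₀: μ₀ = (μ_n·τ_n − τ_data·x̄)/τ₀ = (197.2297·0.037220 − 0.034913·191.7) / 0.002307 = 0.648067/0.002307 ≈ 280.9.

μ₀ = 280.9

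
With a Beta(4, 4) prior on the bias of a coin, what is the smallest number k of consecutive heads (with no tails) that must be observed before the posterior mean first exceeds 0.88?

k = 26

After k heads and 0 tails the posterior is Beta(4+k, 4), with mean (4+k)/(4+4+k).
Set (4+k)/(8+k) > 0.88 and solve: k > (0.88·8 − 4)/(1 − 0.88) = 25.333.
The smallest integer exceeding 25.333 is 26.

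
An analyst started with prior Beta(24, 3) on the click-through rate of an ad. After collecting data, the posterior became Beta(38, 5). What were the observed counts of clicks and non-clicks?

14 clicks and 2 non-clicks

Beta is conjugate to the binomial likelihood: posterior = Beta(α+s, β+f).
Match parameters: s=38−24=14, f=5−3=2.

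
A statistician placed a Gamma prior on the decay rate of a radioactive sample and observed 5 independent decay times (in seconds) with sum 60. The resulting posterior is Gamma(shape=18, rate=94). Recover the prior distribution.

Gamma(shape=13, rate=34)

Gamma–exponential conjugacy: posterior shape = α + n, posterior rate = β + Σtᵢ.
So α = 18 − 5 = 13 and β = 94 − 60 = 34.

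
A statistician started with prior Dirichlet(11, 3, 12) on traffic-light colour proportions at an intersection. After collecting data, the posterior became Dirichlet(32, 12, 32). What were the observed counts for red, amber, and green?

For a Dirichlet(α) prior with multinomial counts c, the posterior is Dirichlet(α + c) componentwise.
Counts are posterior − prior componentwise: 32−11=21, 12−3=9, 32−12=20.

counts (21, 9, 20)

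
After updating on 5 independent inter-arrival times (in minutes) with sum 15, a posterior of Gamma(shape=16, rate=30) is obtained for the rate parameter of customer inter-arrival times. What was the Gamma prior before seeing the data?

Gamma(shape=11, rate=15)

For an exponential likelihood with a Gamma(α, β) prior on the rate, n observations with total T give posterior Gamma(α+n, β+T).
So α = 16 − 5 = 11 and β = 30 − 15 = 15.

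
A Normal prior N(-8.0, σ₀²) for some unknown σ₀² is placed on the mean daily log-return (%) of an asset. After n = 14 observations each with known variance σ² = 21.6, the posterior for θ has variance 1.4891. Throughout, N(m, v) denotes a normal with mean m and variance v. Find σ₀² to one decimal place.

σ₀² = 42.7

Posterior precision equals prior precision plus data precision: 1/σ_n² = 1/σ₀² + n/σ².
So 1/σ₀² = 1/1.4891 − 14/21.6 = 0.671547 − 0.648148 = 0.023399.
Hence σ₀² = 1/0.023399 ≈ 42.7.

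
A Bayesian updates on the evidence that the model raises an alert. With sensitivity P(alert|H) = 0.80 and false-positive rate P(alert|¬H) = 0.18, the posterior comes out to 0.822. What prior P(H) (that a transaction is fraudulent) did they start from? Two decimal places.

P(H) = 0.51

Bayes' rule in odds form gives O(H|E) = O(H)·[P(E|H)/P(E|¬H)], hence O(H) = O(H|E)/LR.
Posterior odds = 0.822/(1−0.822) = 4.6180. LR = 0.80/0.18 = 4.4444.
Prior odds = 4.6180/4.4444 = 1.0391, so P(H) = 1.0391/(1+1.0391) ≈ 0.51.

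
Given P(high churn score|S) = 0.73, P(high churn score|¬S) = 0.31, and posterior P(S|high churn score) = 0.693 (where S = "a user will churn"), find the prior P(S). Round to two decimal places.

Bayes' rule in odds form gives O(S|E) = O(S)·[P(E|S)/P(E|¬S)], hence O(S) = O(S|E)/LR.
Posterior odds = 0.693/(1−0.693) = 2.2573. LR = 0.73/0.31 = 2.3548.
Prior odds = 2.2573/2.3548 = 0.9586, so P(S) = 0.9586/(1+0.9586) ≈ 0.49.

P(S) = 0.49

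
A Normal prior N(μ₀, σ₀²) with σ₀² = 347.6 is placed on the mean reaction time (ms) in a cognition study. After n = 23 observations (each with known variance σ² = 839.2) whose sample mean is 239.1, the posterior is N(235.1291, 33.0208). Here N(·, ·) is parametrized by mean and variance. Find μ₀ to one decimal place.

The posterior mean is a precision-weighted average: μ_n = (τ₀μ₀ + τ_data·x̄)/(τ₀+τ_data), with τ₀=1/σ₀² and τ_data=n/σ².
Here τ₀ = 1/347.6 = 0.002877 and τ_data = 23/839.2 = 0.027407, so τ_n = 0.030284.
Rearranging for μ₀: μ₀ = (μ_n·τ_n − τ_data·x̄)/τ₀ = (235.1291·0.030284 − 0.027407·239.1) / 0.002877 = 0.567636/0.002877 ≈ 197.3.

μ₀ = 197.3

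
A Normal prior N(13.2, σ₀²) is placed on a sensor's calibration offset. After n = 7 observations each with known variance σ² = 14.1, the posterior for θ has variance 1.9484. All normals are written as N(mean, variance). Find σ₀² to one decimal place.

σ₀² = 59.6

For the Normal–Normal model with known σ², precisions add: τ_n = τ₀ + n/σ².
So 1/σ₀² = 1/1.9484 − 7/14.1 = 0.513242 − 0.496454 = 0.016788.
Hence σ₀² = 1/0.016788 ≈ 59.6.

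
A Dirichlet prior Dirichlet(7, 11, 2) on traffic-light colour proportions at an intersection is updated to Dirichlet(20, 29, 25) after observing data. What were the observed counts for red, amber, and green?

For a Dirichlet(α) prior with multinomial counts c, the posterior is Dirichlet(α + c) componentwise.
Counts are posterior − prior componentwise: 20−7=13, 29−11=18, 25−2=23.

counts (13, 18, 23)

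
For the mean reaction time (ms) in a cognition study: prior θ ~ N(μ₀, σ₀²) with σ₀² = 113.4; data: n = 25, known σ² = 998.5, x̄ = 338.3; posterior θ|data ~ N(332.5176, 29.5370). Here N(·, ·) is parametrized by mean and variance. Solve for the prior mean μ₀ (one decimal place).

μ₀ = 316.1

With known observation variance, the Normal–Normal posterior has precision τ_n = τ₀ + n/σ² and mean μ_n = (τ₀μ₀ + (n/σ²)x̄)/τ_n.
Here τ₀ = 1/113.4 = 0.008818 and τ_data = 25/998.5 = 0.025038, so τ_n = 0.033856.
Rearranging for μ₀: μ₀ = (μ_n·τ_n − τ_data·x̄)/τ₀ = (332.5176·0.033856 − 0.025038·338.3) / 0.008818 = 2.787360/0.008818 ≈ 316.1.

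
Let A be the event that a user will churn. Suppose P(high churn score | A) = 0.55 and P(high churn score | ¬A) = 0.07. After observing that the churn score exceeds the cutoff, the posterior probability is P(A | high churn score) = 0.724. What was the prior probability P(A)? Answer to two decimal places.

P(A) = 0.25

Bayes' rule in odds form gives O(A|E) = O(A)·[P(E|A)/P(E|¬A)], hence O(A) = O(A|E)/LR.
Posterior odds = 0.724/(1−0.724) = 2.6232. LR = 0.55/0.07 = 7.8571.
Prior odds = 2.6232/7.8571 = 0.3339, so P(A) = 0.3339/(1+0.3339) ≈ 0.25.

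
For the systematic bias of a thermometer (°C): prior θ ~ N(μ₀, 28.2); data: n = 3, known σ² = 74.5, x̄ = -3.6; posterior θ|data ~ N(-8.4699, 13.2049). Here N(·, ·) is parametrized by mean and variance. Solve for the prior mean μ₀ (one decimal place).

The posterior mean is a precision-weighted average: μ_n = (τ₀μ₀ + τ_data·x̄)/(τ₀+τ_data), with τ₀=1/σ₀² and τ_data=n/σ².
Here τ₀ = 1/28.2 = 0.035461 and τ_data = 3/74.5 = 0.040268, so τ_n = 0.075729.
Rearranging for μ₀: μ₀ = (μ_n·τ_n − τ_data·x̄)/τ₀ = (-8.4699·0.075729 − 0.040268·-3.6) / 0.035461 = -0.496452/0.035461 ≈ -14.0.

μ₀ = -14.0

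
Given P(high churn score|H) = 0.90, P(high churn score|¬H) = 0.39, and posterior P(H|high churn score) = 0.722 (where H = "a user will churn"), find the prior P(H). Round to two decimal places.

In odds form, posterior odds = prior odds × likelihood ratio, so prior odds = posterior odds ÷ LR.
Posterior odds = 0.722/(1−0.722) = 2.5971. LR = 0.90/0.39 = 2.3077.
Prior odds = 2.5971/2.3077 = 1.1254, so P(H) = 1.1254/(1+1.1254) ≈ 0.53.

P(H) = 0.53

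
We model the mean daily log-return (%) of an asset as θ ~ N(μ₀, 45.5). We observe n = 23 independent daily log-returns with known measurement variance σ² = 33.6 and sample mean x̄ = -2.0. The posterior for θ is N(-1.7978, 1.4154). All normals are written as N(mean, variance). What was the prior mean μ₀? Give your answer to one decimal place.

With known observation variance, the Normal–Normal posterior has precision τ_n = τ₀ + n/σ² and mean μ_n = (τ₀μ₀ + (n/σ²)x̄)/τ_n.
Here τ₀ = 1/45.5 = 0.021978 and τ_data = 23/33.6 = 0.684524, so τ_n = 0.706502.
Rearranging for μ₀: μ₀ = (μ_n·τ_n − τ_data·x̄)/τ₀ = (-1.7978·0.706502 − 0.684524·-2.0) / 0.021978 = 0.098899/0.021978 ≈ 4.5.

μ₀ = 4.5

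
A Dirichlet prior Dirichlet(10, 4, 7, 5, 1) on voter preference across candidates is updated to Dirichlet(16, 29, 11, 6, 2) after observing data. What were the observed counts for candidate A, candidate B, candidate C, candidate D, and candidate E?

counts (6, 25, 4, 1, 1)

For a Dirichlet(α) prior with multinomial counts c, the posterior is Dirichlet(α + c) componentwise.
Counts are posterior − prior componentwise: 16−10=6, 29−4=25, 11−7=4, 6−5=1, 2−1=1.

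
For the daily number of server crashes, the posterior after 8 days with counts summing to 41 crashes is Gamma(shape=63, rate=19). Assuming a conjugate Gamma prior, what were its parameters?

A Gamma(α, β) prior (rate parametrization) on a Poisson rate with n observations summing to S gives posterior Gamma(α+S, β+n).
So α = 63 − 41 = 22 and β = 19 − 8 = 11.

Gamma(shape=22, rate=11)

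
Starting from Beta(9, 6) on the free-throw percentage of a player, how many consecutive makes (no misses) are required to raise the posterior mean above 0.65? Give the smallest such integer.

k = 3

After k makes and 0 misses the posterior is Beta(9+k, 6), with mean (9+k)/(9+6+k).
Set (9+k)/(15+k) > 0.65 and solve: k > (0.65·15 − 9)/(1 − 0.65) = 2.143.
The smallest integer exceeding 2.143 is 3.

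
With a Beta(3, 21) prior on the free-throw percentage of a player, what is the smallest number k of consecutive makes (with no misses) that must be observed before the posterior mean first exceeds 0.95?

k = 397

After k makes and 0 misses the posterior is Beta(3+k, 21), with mean (3+k)/(3+21+k).
Set (3+k)/(24+k) > 0.95 and solve: k > (0.95·24 − 3)/(1 − 0.95) = 396.000.
The smallest integer exceeding 396.000 is 397, and checking k=397: (400)/(421) = 0.9501 > 0.95.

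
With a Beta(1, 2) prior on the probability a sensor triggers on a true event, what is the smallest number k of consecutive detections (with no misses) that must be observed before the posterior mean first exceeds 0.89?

After k detections and 0 misses the posterior is Beta(1+k, 2), with mean (1+k)/(1+2+k).
Set (1+k)/(3+k) > 0.89 and solve: k > (0.89·3 − 1)/(1 − 0.89) = 15.182.
The smallest integer exceeding 15.182 is 16.

k = 16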